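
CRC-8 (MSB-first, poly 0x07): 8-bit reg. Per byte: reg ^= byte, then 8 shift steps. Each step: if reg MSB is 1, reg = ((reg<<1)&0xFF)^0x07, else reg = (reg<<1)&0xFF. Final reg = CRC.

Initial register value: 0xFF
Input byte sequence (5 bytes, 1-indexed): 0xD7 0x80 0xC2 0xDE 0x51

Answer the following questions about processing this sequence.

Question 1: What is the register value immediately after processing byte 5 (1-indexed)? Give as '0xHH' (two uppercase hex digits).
After byte 1 (0xD7): reg=0xD8
After byte 2 (0x80): reg=0x8F
After byte 3 (0xC2): reg=0xE4
After byte 4 (0xDE): reg=0xA6
After byte 5 (0x51): reg=0xCB

Answer: 0xCB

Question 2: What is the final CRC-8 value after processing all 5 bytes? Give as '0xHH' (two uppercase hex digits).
Answer: 0xCB

Derivation:
After byte 1 (0xD7): reg=0xD8
After byte 2 (0x80): reg=0x8F
After byte 3 (0xC2): reg=0xE4
After byte 4 (0xDE): reg=0xA6
After byte 5 (0x51): reg=0xCB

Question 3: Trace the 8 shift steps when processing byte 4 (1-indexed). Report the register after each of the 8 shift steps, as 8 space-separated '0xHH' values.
After byte 1 (0xD7): reg=0xD8
After byte 2 (0x80): reg=0x8F
After byte 3 (0xC2): reg=0xE4
Register before byte 4: 0xE4
After XOR with byte 0xDE: 0x3A

Answer: 0x74 0xE8 0xD7 0xA9 0x55 0xAA 0x53 0xA6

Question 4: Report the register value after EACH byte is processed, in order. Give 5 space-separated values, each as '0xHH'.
0xD8 0x8F 0xE4 0xA6 0xCB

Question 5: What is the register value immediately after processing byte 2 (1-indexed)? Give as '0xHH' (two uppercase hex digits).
Answer: 0x8F

Derivation:
After byte 1 (0xD7): reg=0xD8
After byte 2 (0x80): reg=0x8F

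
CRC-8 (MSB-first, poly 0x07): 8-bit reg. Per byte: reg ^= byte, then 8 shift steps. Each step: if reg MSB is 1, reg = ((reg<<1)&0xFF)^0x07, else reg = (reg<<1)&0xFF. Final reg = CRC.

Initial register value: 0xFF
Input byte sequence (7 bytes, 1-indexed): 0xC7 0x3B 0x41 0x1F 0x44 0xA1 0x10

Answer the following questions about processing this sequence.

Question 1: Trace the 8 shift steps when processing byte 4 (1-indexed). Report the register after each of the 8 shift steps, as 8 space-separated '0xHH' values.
After byte 1 (0xC7): reg=0xA8
After byte 2 (0x3B): reg=0xF0
After byte 3 (0x41): reg=0x1E
Register before byte 4: 0x1E
After XOR with byte 0x1F: 0x01

Answer: 0x02 0x04 0x08 0x10 0x20 0x40 0x80 0x07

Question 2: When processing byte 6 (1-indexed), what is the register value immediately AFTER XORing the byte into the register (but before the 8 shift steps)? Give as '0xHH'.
Register before byte 6: 0xCE
Byte 6: 0xA1
0xCE XOR 0xA1 = 0x6F

Answer: 0x6F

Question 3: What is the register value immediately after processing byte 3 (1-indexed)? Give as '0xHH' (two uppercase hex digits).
After byte 1 (0xC7): reg=0xA8
After byte 2 (0x3B): reg=0xF0
After byte 3 (0x41): reg=0x1E

Answer: 0x1E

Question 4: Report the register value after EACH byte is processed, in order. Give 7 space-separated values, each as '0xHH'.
0xA8 0xF0 0x1E 0x07 0xCE 0x0A 0x46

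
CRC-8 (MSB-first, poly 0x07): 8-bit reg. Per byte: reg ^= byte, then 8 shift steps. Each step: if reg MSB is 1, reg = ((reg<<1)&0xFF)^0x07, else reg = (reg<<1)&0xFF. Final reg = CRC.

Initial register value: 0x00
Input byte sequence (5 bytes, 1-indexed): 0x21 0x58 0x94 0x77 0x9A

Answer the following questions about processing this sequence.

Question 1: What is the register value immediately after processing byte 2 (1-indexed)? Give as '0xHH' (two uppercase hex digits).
After byte 1 (0x21): reg=0xE7
After byte 2 (0x58): reg=0x34

Answer: 0x34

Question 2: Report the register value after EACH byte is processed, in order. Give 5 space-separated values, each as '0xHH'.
0xE7 0x34 0x69 0x5A 0x4E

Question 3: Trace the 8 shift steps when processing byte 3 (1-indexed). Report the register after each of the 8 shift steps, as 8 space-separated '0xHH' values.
Answer: 0x47 0x8E 0x1B 0x36 0x6C 0xD8 0xB7 0x69

Derivation:
After byte 1 (0x21): reg=0xE7
After byte 2 (0x58): reg=0x34
Register before byte 3: 0x34
After XOR with byte 0x94: 0xA0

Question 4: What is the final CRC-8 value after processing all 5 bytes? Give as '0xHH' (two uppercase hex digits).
Answer: 0x4E

Derivation:
After byte 1 (0x21): reg=0xE7
After byte 2 (0x58): reg=0x34
After byte 3 (0x94): reg=0x69
After byte 4 (0x77): reg=0x5A
After byte 5 (0x9A): reg=0x4E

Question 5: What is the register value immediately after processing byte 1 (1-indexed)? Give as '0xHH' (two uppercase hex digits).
Answer: 0xE7

Derivation:
After byte 1 (0x21): reg=0xE7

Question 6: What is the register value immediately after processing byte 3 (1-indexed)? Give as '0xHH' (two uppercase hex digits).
After byte 1 (0x21): reg=0xE7
After byte 2 (0x58): reg=0x34
After byte 3 (0x94): reg=0x69

Answer: 0x69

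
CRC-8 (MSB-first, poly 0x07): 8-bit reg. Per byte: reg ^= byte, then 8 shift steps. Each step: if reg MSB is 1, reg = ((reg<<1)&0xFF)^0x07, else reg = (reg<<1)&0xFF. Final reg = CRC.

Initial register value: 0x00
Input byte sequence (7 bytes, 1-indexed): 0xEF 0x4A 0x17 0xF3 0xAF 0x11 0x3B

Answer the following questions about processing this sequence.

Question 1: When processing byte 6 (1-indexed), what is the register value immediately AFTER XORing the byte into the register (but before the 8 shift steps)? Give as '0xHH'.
Register before byte 6: 0xD7
Byte 6: 0x11
0xD7 XOR 0x11 = 0xC6

Answer: 0xC6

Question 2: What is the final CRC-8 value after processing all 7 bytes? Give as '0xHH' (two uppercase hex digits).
After byte 1 (0xEF): reg=0x83
After byte 2 (0x4A): reg=0x71
After byte 3 (0x17): reg=0x35
After byte 4 (0xF3): reg=0x5C
After byte 5 (0xAF): reg=0xD7
After byte 6 (0x11): reg=0x5C
After byte 7 (0x3B): reg=0x32

Answer: 0x32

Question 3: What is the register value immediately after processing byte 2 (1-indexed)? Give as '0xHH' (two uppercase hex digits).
Answer: 0x71

Derivation:
After byte 1 (0xEF): reg=0x83
After byte 2 (0x4A): reg=0x71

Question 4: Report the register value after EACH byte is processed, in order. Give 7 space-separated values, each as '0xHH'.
0x83 0x71 0x35 0x5C 0xD7 0x5C 0x32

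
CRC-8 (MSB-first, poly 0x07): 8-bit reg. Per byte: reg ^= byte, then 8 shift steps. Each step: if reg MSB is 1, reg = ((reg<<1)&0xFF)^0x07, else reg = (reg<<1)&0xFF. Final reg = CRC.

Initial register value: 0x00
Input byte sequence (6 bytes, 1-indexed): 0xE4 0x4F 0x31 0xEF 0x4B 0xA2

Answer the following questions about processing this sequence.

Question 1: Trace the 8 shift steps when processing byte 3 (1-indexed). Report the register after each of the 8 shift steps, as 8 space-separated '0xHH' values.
After byte 1 (0xE4): reg=0xB2
After byte 2 (0x4F): reg=0xFD
Register before byte 3: 0xFD
After XOR with byte 0x31: 0xCC

Answer: 0x9F 0x39 0x72 0xE4 0xCF 0x99 0x35 0x6A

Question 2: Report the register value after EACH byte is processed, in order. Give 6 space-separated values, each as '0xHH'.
0xB2 0xFD 0x6A 0x92 0x01 0x60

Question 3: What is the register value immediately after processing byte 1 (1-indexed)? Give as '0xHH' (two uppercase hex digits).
After byte 1 (0xE4): reg=0xB2

Answer: 0xB2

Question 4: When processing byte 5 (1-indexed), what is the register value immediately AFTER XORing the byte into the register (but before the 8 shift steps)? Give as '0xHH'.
Answer: 0xD9

Derivation:
Register before byte 5: 0x92
Byte 5: 0x4B
0x92 XOR 0x4B = 0xD9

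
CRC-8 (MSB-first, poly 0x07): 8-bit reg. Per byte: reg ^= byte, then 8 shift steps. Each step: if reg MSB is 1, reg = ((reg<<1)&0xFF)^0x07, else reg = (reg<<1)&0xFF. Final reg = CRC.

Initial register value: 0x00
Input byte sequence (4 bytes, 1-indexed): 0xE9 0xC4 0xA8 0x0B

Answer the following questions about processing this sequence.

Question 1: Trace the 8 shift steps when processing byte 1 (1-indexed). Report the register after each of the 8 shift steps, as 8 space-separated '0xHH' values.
Answer: 0xD5 0xAD 0x5D 0xBA 0x73 0xE6 0xCB 0x91

Derivation:
Register before byte 1: 0x00
After XOR with byte 0xE9: 0xE9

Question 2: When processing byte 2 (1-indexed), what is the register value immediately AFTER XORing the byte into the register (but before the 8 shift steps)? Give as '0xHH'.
Register before byte 2: 0x91
Byte 2: 0xC4
0x91 XOR 0xC4 = 0x55

Answer: 0x55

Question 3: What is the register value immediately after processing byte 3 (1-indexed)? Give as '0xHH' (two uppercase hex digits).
After byte 1 (0xE9): reg=0x91
After byte 2 (0xC4): reg=0xAC
After byte 3 (0xA8): reg=0x1C

Answer: 0x1C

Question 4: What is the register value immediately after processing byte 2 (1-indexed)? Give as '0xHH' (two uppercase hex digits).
Answer: 0xAC

Derivation:
After byte 1 (0xE9): reg=0x91
After byte 2 (0xC4): reg=0xAC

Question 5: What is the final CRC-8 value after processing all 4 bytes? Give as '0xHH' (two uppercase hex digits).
Answer: 0x65

Derivation:
After byte 1 (0xE9): reg=0x91
After byte 2 (0xC4): reg=0xAC
After byte 3 (0xA8): reg=0x1C
After byte 4 (0x0B): reg=0x65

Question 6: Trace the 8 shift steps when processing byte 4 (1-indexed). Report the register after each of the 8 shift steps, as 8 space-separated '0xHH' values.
Answer: 0x2E 0x5C 0xB8 0x77 0xEE 0xDB 0xB1 0x65

Derivation:
After byte 1 (0xE9): reg=0x91
After byte 2 (0xC4): reg=0xAC
After byte 3 (0xA8): reg=0x1C
Register before byte 4: 0x1C
After XOR with byte 0x0B: 0x17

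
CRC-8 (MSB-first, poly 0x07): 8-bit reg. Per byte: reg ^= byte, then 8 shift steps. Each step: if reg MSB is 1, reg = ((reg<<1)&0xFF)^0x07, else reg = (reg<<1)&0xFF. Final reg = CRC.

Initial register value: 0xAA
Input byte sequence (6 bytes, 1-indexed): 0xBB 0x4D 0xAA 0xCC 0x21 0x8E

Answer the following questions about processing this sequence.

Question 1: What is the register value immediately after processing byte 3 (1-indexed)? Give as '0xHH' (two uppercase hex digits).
Answer: 0x24

Derivation:
After byte 1 (0xBB): reg=0x77
After byte 2 (0x4D): reg=0xA6
After byte 3 (0xAA): reg=0x24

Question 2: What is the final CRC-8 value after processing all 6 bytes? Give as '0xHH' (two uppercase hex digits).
Answer: 0x87

Derivation:
After byte 1 (0xBB): reg=0x77
After byte 2 (0x4D): reg=0xA6
After byte 3 (0xAA): reg=0x24
After byte 4 (0xCC): reg=0x96
After byte 5 (0x21): reg=0x0C
After byte 6 (0x8E): reg=0x87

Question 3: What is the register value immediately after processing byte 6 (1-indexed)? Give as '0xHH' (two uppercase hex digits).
After byte 1 (0xBB): reg=0x77
After byte 2 (0x4D): reg=0xA6
After byte 3 (0xAA): reg=0x24
After byte 4 (0xCC): reg=0x96
After byte 5 (0x21): reg=0x0C
After byte 6 (0x8E): reg=0x87

Answer: 0x87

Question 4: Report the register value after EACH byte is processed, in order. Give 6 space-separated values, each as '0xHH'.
0x77 0xA6 0x24 0x96 0x0C 0x87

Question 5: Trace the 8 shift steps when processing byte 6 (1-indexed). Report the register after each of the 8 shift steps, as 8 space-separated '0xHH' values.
Answer: 0x03 0x06 0x0C 0x18 0x30 0x60 0xC0 0x87

Derivation:
After byte 1 (0xBB): reg=0x77
After byte 2 (0x4D): reg=0xA6
After byte 3 (0xAA): reg=0x24
After byte 4 (0xCC): reg=0x96
After byte 5 (0x21): reg=0x0C
Register before byte 6: 0x0C
After XOR with byte 0x8E: 0x82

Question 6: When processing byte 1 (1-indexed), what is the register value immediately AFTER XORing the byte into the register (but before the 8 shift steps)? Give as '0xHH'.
Register before byte 1: 0xAA
Byte 1: 0xBB
0xAA XOR 0xBB = 0x11

Answer: 0x11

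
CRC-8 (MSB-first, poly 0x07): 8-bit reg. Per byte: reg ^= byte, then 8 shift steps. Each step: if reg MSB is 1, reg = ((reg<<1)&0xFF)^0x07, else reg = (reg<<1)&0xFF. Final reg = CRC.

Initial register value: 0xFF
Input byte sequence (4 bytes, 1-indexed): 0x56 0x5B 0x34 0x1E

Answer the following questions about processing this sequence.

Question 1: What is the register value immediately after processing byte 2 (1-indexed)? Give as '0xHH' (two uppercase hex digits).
After byte 1 (0x56): reg=0x56
After byte 2 (0x5B): reg=0x23

Answer: 0x23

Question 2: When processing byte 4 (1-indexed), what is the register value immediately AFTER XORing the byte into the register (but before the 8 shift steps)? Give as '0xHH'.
Answer: 0x7B

Derivation:
Register before byte 4: 0x65
Byte 4: 0x1E
0x65 XOR 0x1E = 0x7B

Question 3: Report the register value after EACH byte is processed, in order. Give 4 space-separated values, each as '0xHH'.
0x56 0x23 0x65 0x66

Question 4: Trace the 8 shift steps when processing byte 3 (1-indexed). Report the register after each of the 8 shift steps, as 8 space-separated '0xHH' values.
Answer: 0x2E 0x5C 0xB8 0x77 0xEE 0xDB 0xB1 0x65

Derivation:
After byte 1 (0x56): reg=0x56
After byte 2 (0x5B): reg=0x23
Register before byte 3: 0x23
After XOR with byte 0x34: 0x17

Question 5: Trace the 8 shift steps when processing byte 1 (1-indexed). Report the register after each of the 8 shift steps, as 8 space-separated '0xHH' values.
Register before byte 1: 0xFF
After XOR with byte 0x56: 0xA9

Answer: 0x55 0xAA 0x53 0xA6 0x4B 0x96 0x2B 0x56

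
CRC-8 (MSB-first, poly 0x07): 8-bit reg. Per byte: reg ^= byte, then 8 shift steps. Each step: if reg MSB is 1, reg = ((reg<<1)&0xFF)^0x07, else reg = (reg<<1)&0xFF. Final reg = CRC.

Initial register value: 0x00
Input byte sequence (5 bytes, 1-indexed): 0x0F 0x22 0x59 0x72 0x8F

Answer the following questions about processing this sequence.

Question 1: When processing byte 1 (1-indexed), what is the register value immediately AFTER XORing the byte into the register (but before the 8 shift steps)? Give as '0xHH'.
Answer: 0x0F

Derivation:
Register before byte 1: 0x00
Byte 1: 0x0F
0x00 XOR 0x0F = 0x0F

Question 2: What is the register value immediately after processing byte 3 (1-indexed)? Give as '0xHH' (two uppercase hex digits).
Answer: 0x4B

Derivation:
After byte 1 (0x0F): reg=0x2D
After byte 2 (0x22): reg=0x2D
After byte 3 (0x59): reg=0x4B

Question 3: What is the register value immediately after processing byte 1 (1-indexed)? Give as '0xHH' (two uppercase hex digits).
After byte 1 (0x0F): reg=0x2D

Answer: 0x2D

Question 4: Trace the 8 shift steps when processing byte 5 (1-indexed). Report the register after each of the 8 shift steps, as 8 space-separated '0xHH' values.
Answer: 0x40 0x80 0x07 0x0E 0x1C 0x38 0x70 0xE0

Derivation:
After byte 1 (0x0F): reg=0x2D
After byte 2 (0x22): reg=0x2D
After byte 3 (0x59): reg=0x4B
After byte 4 (0x72): reg=0xAF
Register before byte 5: 0xAF
After XOR with byte 0x8F: 0x20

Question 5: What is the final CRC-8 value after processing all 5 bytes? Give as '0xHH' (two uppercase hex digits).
Answer: 0xE0

Derivation:
After byte 1 (0x0F): reg=0x2D
After byte 2 (0x22): reg=0x2D
After byte 3 (0x59): reg=0x4B
After byte 4 (0x72): reg=0xAF
After byte 5 (0x8F): reg=0xE0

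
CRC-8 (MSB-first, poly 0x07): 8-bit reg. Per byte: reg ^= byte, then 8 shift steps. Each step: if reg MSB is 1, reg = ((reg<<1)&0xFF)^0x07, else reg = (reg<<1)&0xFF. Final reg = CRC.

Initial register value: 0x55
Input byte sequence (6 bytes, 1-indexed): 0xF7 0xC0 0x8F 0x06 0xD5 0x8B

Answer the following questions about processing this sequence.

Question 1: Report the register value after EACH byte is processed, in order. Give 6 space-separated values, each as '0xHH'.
0x67 0x7C 0xD7 0x39 0x8A 0x07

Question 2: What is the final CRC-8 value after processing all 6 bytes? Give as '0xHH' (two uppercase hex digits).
Answer: 0x07

Derivation:
After byte 1 (0xF7): reg=0x67
After byte 2 (0xC0): reg=0x7C
After byte 3 (0x8F): reg=0xD7
After byte 4 (0x06): reg=0x39
After byte 5 (0xD5): reg=0x8A
After byte 6 (0x8B): reg=0x07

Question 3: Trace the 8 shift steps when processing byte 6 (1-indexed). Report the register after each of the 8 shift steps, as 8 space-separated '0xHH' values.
Answer: 0x02 0x04 0x08 0x10 0x20 0x40 0x80 0x07

Derivation:
After byte 1 (0xF7): reg=0x67
After byte 2 (0xC0): reg=0x7C
After byte 3 (0x8F): reg=0xD7
After byte 4 (0x06): reg=0x39
After byte 5 (0xD5): reg=0x8A
Register before byte 6: 0x8A
After XOR with byte 0x8B: 0x01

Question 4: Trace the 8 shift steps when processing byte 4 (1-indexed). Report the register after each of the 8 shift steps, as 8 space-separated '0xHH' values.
Answer: 0xA5 0x4D 0x9A 0x33 0x66 0xCC 0x9F 0x39

Derivation:
After byte 1 (0xF7): reg=0x67
After byte 2 (0xC0): reg=0x7C
After byte 3 (0x8F): reg=0xD7
Register before byte 4: 0xD7
After XOR with byte 0x06: 0xD1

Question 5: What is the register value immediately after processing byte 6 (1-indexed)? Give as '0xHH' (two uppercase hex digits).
Answer: 0x07

Derivation:
After byte 1 (0xF7): reg=0x67
After byte 2 (0xC0): reg=0x7C
After byte 3 (0x8F): reg=0xD7
After byte 4 (0x06): reg=0x39
After byte 5 (0xD5): reg=0x8A
After byte 6 (0x8B): reg=0x07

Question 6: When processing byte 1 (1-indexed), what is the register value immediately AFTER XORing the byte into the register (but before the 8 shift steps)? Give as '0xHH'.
Register before byte 1: 0x55
Byte 1: 0xF7
0x55 XOR 0xF7 = 0xA2

Answer: 0xA2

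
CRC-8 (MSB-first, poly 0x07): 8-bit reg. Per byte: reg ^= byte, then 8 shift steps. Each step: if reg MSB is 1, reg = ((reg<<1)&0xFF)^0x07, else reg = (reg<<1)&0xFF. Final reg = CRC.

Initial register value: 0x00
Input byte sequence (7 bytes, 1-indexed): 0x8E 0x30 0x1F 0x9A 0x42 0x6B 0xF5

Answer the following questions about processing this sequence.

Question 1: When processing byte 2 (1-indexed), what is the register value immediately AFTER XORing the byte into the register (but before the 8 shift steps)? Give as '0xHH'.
Answer: 0x93

Derivation:
Register before byte 2: 0xA3
Byte 2: 0x30
0xA3 XOR 0x30 = 0x93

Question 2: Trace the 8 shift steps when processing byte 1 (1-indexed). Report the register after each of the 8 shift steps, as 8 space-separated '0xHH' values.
Answer: 0x1B 0x36 0x6C 0xD8 0xB7 0x69 0xD2 0xA3

Derivation:
Register before byte 1: 0x00
After XOR with byte 0x8E: 0x8E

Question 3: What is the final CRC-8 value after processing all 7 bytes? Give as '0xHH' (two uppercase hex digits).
Answer: 0x36

Derivation:
After byte 1 (0x8E): reg=0xA3
After byte 2 (0x30): reg=0xF0
After byte 3 (0x1F): reg=0x83
After byte 4 (0x9A): reg=0x4F
After byte 5 (0x42): reg=0x23
After byte 6 (0x6B): reg=0xFF
After byte 7 (0xF5): reg=0x36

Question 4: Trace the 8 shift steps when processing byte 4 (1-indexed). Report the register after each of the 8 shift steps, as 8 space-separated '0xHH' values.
After byte 1 (0x8E): reg=0xA3
After byte 2 (0x30): reg=0xF0
After byte 3 (0x1F): reg=0x83
Register before byte 4: 0x83
After XOR with byte 0x9A: 0x19

Answer: 0x32 0x64 0xC8 0x97 0x29 0x52 0xA4 0x4F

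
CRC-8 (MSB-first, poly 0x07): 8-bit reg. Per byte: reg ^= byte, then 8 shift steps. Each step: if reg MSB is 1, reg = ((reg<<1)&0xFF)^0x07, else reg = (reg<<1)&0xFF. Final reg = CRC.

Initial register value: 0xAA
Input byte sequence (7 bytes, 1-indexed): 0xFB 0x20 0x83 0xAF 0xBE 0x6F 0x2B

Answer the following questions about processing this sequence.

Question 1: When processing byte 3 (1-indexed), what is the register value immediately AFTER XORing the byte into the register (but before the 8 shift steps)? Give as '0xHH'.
Register before byte 3: 0xF9
Byte 3: 0x83
0xF9 XOR 0x83 = 0x7A

Answer: 0x7A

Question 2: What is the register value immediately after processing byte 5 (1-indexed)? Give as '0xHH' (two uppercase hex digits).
After byte 1 (0xFB): reg=0xB0
After byte 2 (0x20): reg=0xF9
After byte 3 (0x83): reg=0x61
After byte 4 (0xAF): reg=0x64
After byte 5 (0xBE): reg=0x08

Answer: 0x08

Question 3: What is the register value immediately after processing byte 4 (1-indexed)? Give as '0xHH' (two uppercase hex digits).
Answer: 0x64

Derivation:
After byte 1 (0xFB): reg=0xB0
After byte 2 (0x20): reg=0xF9
After byte 3 (0x83): reg=0x61
After byte 4 (0xAF): reg=0x64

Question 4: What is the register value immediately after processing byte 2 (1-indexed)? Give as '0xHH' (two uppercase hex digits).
After byte 1 (0xFB): reg=0xB0
After byte 2 (0x20): reg=0xF9

Answer: 0xF9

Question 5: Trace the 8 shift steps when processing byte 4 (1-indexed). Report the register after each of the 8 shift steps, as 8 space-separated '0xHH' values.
After byte 1 (0xFB): reg=0xB0
After byte 2 (0x20): reg=0xF9
After byte 3 (0x83): reg=0x61
Register before byte 4: 0x61
After XOR with byte 0xAF: 0xCE

Answer: 0x9B 0x31 0x62 0xC4 0x8F 0x19 0x32 0x64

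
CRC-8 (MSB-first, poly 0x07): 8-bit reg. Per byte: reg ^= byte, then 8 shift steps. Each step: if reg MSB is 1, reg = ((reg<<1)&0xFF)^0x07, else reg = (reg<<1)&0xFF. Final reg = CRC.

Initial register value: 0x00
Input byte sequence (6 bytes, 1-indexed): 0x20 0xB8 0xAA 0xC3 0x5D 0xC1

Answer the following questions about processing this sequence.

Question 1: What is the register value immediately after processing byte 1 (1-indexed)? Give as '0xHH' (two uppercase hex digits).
After byte 1 (0x20): reg=0xE0

Answer: 0xE0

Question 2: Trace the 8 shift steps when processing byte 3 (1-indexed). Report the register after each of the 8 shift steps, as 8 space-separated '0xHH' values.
Answer: 0x4A 0x94 0x2F 0x5E 0xBC 0x7F 0xFE 0xFB

Derivation:
After byte 1 (0x20): reg=0xE0
After byte 2 (0xB8): reg=0x8F
Register before byte 3: 0x8F
After XOR with byte 0xAA: 0x25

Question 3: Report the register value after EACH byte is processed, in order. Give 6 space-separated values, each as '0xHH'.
0xE0 0x8F 0xFB 0xA8 0xC5 0x1C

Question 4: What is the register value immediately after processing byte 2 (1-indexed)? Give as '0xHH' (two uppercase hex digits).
Answer: 0x8F

Derivation:
After byte 1 (0x20): reg=0xE0
After byte 2 (0xB8): reg=0x8F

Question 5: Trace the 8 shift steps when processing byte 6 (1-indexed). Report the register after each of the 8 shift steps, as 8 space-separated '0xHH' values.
Answer: 0x08 0x10 0x20 0x40 0x80 0x07 0x0E 0x1C

Derivation:
After byte 1 (0x20): reg=0xE0
After byte 2 (0xB8): reg=0x8F
After byte 3 (0xAA): reg=0xFB
After byte 4 (0xC3): reg=0xA8
After byte 5 (0x5D): reg=0xC5
Register before byte 6: 0xC5
After XOR with byte 0xC1: 0x04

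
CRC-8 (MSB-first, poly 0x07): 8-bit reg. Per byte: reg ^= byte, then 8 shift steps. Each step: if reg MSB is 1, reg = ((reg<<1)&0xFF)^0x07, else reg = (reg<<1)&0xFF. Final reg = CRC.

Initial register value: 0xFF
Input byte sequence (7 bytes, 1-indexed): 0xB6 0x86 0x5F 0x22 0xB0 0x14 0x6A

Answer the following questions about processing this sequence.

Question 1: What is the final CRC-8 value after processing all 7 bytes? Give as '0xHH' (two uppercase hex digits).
Answer: 0xBA

Derivation:
After byte 1 (0xB6): reg=0xF8
After byte 2 (0x86): reg=0x7D
After byte 3 (0x5F): reg=0xEE
After byte 4 (0x22): reg=0x6A
After byte 5 (0xB0): reg=0x08
After byte 6 (0x14): reg=0x54
After byte 7 (0x6A): reg=0xBA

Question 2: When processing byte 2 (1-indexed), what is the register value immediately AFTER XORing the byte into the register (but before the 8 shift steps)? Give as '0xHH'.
Register before byte 2: 0xF8
Byte 2: 0x86
0xF8 XOR 0x86 = 0x7E

Answer: 0x7E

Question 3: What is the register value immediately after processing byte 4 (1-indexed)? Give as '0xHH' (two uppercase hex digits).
Answer: 0x6A

Derivation:
After byte 1 (0xB6): reg=0xF8
After byte 2 (0x86): reg=0x7D
After byte 3 (0x5F): reg=0xEE
After byte 4 (0x22): reg=0x6A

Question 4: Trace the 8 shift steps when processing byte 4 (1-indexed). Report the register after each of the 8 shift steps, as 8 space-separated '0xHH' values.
Answer: 0x9F 0x39 0x72 0xE4 0xCF 0x99 0x35 0x6A

Derivation:
After byte 1 (0xB6): reg=0xF8
After byte 2 (0x86): reg=0x7D
After byte 3 (0x5F): reg=0xEE
Register before byte 4: 0xEE
After XOR with byte 0x22: 0xCC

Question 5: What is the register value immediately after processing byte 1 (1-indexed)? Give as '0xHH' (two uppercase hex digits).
After byte 1 (0xB6): reg=0xF8

Answer: 0xF8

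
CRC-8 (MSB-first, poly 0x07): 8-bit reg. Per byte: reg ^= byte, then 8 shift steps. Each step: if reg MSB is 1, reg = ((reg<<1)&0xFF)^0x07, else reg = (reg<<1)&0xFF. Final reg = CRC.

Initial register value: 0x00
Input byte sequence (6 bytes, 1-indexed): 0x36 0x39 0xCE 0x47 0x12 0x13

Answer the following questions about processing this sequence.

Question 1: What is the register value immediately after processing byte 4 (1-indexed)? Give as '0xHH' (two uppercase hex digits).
After byte 1 (0x36): reg=0x82
After byte 2 (0x39): reg=0x28
After byte 3 (0xCE): reg=0xBC
After byte 4 (0x47): reg=0xEF

Answer: 0xEF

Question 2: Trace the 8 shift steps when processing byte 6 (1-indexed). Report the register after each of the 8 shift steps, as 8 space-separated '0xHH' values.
Answer: 0xDB 0xB1 0x65 0xCA 0x93 0x21 0x42 0x84

Derivation:
After byte 1 (0x36): reg=0x82
After byte 2 (0x39): reg=0x28
After byte 3 (0xCE): reg=0xBC
After byte 4 (0x47): reg=0xEF
After byte 5 (0x12): reg=0xFD
Register before byte 6: 0xFD
After XOR with byte 0x13: 0xEE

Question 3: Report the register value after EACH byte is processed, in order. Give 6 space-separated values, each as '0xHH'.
0x82 0x28 0xBC 0xEF 0xFD 0x84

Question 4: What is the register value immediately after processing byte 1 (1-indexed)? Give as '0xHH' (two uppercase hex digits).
Answer: 0x82

Derivation:
After byte 1 (0x36): reg=0x82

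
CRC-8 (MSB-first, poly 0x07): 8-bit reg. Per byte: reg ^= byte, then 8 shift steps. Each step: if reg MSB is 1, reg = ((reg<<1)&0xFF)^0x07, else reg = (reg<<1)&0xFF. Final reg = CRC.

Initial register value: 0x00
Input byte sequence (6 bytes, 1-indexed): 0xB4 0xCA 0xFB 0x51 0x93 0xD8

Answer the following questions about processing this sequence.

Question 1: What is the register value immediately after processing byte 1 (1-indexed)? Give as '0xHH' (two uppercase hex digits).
Answer: 0x05

Derivation:
After byte 1 (0xB4): reg=0x05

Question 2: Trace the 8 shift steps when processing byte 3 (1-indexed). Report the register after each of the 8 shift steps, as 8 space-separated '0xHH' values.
Answer: 0x37 0x6E 0xDC 0xBF 0x79 0xF2 0xE3 0xC1

Derivation:
After byte 1 (0xB4): reg=0x05
After byte 2 (0xCA): reg=0x63
Register before byte 3: 0x63
After XOR with byte 0xFB: 0x98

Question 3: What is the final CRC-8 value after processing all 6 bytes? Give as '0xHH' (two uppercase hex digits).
After byte 1 (0xB4): reg=0x05
After byte 2 (0xCA): reg=0x63
After byte 3 (0xFB): reg=0xC1
After byte 4 (0x51): reg=0xF9
After byte 5 (0x93): reg=0x11
After byte 6 (0xD8): reg=0x71

Answer: 0x71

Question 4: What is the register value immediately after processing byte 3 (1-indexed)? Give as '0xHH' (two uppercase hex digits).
Answer: 0xC1

Derivation:
After byte 1 (0xB4): reg=0x05
After byte 2 (0xCA): reg=0x63
After byte 3 (0xFB): reg=0xC1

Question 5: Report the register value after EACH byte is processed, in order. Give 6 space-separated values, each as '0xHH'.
0x05 0x63 0xC1 0xF9 0x11 0x71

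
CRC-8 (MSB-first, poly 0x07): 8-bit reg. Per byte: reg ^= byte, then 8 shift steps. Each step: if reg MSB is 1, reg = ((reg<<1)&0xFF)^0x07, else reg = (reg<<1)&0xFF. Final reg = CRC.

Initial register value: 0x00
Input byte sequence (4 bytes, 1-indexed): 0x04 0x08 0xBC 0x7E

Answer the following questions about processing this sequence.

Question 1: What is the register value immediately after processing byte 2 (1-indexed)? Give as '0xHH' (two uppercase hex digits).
After byte 1 (0x04): reg=0x1C
After byte 2 (0x08): reg=0x6C

Answer: 0x6C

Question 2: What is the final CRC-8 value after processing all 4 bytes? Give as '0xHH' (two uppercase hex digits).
After byte 1 (0x04): reg=0x1C
After byte 2 (0x08): reg=0x6C
After byte 3 (0xBC): reg=0x3E
After byte 4 (0x7E): reg=0xC7

Answer: 0xC7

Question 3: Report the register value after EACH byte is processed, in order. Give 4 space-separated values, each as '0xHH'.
0x1C 0x6C 0x3E 0xC7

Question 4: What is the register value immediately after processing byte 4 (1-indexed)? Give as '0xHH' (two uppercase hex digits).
After byte 1 (0x04): reg=0x1C
After byte 2 (0x08): reg=0x6C
After byte 3 (0xBC): reg=0x3E
After byte 4 (0x7E): reg=0xC7

Answer: 0xC7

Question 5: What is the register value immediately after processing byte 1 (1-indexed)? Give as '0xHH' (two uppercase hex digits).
After byte 1 (0x04): reg=0x1C

Answer: 0x1C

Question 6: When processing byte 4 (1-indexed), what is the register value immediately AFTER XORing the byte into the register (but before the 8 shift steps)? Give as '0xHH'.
Register before byte 4: 0x3E
Byte 4: 0x7E
0x3E XOR 0x7E = 0x40

Answer: 0x40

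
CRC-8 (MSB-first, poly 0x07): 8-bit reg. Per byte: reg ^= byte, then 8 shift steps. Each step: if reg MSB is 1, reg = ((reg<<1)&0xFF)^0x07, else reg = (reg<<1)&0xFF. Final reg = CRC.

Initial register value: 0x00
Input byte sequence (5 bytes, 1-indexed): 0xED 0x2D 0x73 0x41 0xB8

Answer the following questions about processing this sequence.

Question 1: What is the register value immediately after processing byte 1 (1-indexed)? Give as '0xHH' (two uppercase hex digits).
After byte 1 (0xED): reg=0x8D

Answer: 0x8D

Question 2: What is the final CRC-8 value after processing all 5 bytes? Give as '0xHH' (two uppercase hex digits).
After byte 1 (0xED): reg=0x8D
After byte 2 (0x2D): reg=0x69
After byte 3 (0x73): reg=0x46
After byte 4 (0x41): reg=0x15
After byte 5 (0xB8): reg=0x4A

Answer: 0x4A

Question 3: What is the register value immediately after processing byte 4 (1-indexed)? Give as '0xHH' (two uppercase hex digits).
Answer: 0x15

Derivation:
After byte 1 (0xED): reg=0x8D
After byte 2 (0x2D): reg=0x69
After byte 3 (0x73): reg=0x46
After byte 4 (0x41): reg=0x15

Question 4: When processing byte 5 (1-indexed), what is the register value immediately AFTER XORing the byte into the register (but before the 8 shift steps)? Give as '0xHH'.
Register before byte 5: 0x15
Byte 5: 0xB8
0x15 XOR 0xB8 = 0xAD

Answer: 0xAD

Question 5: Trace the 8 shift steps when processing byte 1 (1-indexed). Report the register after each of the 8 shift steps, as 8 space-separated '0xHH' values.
Answer: 0xDD 0xBD 0x7D 0xFA 0xF3 0xE1 0xC5 0x8D

Derivation:
Register before byte 1: 0x00
After XOR with byte 0xED: 0xED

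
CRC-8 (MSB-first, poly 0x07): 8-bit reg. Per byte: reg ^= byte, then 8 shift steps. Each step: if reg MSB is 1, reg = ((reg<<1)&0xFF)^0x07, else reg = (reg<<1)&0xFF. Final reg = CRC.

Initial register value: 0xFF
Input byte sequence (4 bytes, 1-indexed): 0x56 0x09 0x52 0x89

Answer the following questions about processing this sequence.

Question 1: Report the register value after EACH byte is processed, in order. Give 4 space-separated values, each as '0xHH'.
0x56 0x9A 0x76 0xF3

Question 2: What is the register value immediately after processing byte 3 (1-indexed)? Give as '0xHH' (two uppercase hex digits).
After byte 1 (0x56): reg=0x56
After byte 2 (0x09): reg=0x9A
After byte 3 (0x52): reg=0x76

Answer: 0x76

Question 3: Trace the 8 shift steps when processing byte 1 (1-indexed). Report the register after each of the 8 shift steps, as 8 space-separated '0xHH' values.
Answer: 0x55 0xAA 0x53 0xA6 0x4B 0x96 0x2B 0x56

Derivation:
Register before byte 1: 0xFF
After XOR with byte 0x56: 0xA9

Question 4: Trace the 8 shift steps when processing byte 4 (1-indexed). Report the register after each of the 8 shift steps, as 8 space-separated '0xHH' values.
After byte 1 (0x56): reg=0x56
After byte 2 (0x09): reg=0x9A
After byte 3 (0x52): reg=0x76
Register before byte 4: 0x76
After XOR with byte 0x89: 0xFF

Answer: 0xF9 0xF5 0xED 0xDD 0xBD 0x7D 0xFA 0xF3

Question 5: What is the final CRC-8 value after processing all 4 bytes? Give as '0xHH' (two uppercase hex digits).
After byte 1 (0x56): reg=0x56
After byte 2 (0x09): reg=0x9A
After byte 3 (0x52): reg=0x76
After byte 4 (0x89): reg=0xF3

Answer: 0xF3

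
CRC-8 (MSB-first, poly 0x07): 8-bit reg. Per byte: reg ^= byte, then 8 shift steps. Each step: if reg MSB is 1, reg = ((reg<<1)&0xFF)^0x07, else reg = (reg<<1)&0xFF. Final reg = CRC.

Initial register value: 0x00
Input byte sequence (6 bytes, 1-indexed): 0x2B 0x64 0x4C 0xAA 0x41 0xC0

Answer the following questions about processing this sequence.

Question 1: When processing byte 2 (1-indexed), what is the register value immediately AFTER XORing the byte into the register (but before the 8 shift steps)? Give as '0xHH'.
Register before byte 2: 0xD1
Byte 2: 0x64
0xD1 XOR 0x64 = 0xB5

Answer: 0xB5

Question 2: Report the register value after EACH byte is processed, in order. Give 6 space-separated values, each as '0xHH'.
0xD1 0x02 0xED 0xD2 0xF0 0x90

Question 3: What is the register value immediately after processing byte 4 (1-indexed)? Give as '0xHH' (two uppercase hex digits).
Answer: 0xD2

Derivation:
After byte 1 (0x2B): reg=0xD1
After byte 2 (0x64): reg=0x02
After byte 3 (0x4C): reg=0xED
After byte 4 (0xAA): reg=0xD2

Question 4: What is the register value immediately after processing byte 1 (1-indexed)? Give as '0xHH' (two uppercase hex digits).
After byte 1 (0x2B): reg=0xD1

Answer: 0xD1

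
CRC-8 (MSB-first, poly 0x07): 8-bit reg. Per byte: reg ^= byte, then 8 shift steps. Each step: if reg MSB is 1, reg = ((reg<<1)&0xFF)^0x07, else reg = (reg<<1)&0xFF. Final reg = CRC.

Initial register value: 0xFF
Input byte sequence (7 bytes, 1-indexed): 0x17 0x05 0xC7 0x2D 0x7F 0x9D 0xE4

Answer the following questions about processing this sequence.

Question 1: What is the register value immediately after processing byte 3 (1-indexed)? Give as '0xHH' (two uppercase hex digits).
After byte 1 (0x17): reg=0x96
After byte 2 (0x05): reg=0xF0
After byte 3 (0xC7): reg=0x85

Answer: 0x85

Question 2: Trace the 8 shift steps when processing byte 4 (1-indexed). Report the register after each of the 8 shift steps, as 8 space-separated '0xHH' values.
After byte 1 (0x17): reg=0x96
After byte 2 (0x05): reg=0xF0
After byte 3 (0xC7): reg=0x85
Register before byte 4: 0x85
After XOR with byte 0x2D: 0xA8

Answer: 0x57 0xAE 0x5B 0xB6 0x6B 0xD6 0xAB 0x51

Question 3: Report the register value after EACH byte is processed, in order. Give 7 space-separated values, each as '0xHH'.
0x96 0xF0 0x85 0x51 0xCA 0xA2 0xD5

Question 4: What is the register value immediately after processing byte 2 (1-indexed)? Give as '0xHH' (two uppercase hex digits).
After byte 1 (0x17): reg=0x96
After byte 2 (0x05): reg=0xF0

Answer: 0xF0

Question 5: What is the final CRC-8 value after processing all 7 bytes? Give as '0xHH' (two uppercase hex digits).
Answer: 0xD5

Derivation:
After byte 1 (0x17): reg=0x96
After byte 2 (0x05): reg=0xF0
After byte 3 (0xC7): reg=0x85
After byte 4 (0x2D): reg=0x51
After byte 5 (0x7F): reg=0xCA
After byte 6 (0x9D): reg=0xA2
After byte 7 (0xE4): reg=0xD5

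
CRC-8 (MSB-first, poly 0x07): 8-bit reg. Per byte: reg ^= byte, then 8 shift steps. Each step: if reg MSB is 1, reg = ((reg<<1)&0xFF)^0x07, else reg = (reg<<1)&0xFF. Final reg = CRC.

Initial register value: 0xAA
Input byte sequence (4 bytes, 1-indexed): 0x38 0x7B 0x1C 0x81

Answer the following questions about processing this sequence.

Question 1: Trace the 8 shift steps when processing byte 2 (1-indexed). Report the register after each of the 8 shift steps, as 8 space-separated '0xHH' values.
Answer: 0x1F 0x3E 0x7C 0xF8 0xF7 0xE9 0xD5 0xAD

Derivation:
After byte 1 (0x38): reg=0xF7
Register before byte 2: 0xF7
After XOR with byte 0x7B: 0x8C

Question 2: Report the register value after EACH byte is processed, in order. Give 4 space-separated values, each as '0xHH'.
0xF7 0xAD 0x1E 0xD4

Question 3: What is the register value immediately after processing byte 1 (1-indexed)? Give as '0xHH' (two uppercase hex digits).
After byte 1 (0x38): reg=0xF7

Answer: 0xF7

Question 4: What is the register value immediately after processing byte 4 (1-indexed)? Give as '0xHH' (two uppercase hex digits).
After byte 1 (0x38): reg=0xF7
After byte 2 (0x7B): reg=0xAD
After byte 3 (0x1C): reg=0x1E
After byte 4 (0x81): reg=0xD4

Answer: 0xD4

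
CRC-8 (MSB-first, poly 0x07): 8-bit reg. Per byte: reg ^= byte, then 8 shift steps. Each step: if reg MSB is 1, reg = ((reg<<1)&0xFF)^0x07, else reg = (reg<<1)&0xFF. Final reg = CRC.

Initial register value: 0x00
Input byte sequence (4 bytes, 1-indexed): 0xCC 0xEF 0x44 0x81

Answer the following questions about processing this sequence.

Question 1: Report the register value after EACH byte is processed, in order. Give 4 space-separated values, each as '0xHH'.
0x6A 0x92 0x2C 0x4A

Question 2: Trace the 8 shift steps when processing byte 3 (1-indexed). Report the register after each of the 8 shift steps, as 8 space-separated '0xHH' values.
Answer: 0xAB 0x51 0xA2 0x43 0x86 0x0B 0x16 0x2C

Derivation:
After byte 1 (0xCC): reg=0x6A
After byte 2 (0xEF): reg=0x92
Register before byte 3: 0x92
After XOR with byte 0x44: 0xD6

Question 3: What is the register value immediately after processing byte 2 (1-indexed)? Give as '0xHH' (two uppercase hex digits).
After byte 1 (0xCC): reg=0x6A
After byte 2 (0xEF): reg=0x92

Answer: 0x92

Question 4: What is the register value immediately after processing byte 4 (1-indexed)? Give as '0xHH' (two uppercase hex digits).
Answer: 0x4A

Derivation:
After byte 1 (0xCC): reg=0x6A
After byte 2 (0xEF): reg=0x92
After byte 3 (0x44): reg=0x2C
After byte 4 (0x81): reg=0x4A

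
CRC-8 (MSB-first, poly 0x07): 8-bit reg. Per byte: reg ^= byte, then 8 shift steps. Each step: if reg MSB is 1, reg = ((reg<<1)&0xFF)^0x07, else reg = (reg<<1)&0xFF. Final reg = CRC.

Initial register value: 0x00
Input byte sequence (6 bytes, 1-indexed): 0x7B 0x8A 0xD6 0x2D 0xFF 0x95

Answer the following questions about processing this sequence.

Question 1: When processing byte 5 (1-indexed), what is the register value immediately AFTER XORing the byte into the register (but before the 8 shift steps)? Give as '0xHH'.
Register before byte 5: 0x33
Byte 5: 0xFF
0x33 XOR 0xFF = 0xCC

Answer: 0xCC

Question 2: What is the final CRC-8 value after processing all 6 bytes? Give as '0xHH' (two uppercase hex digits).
After byte 1 (0x7B): reg=0x66
After byte 2 (0x8A): reg=0x8A
After byte 3 (0xD6): reg=0x93
After byte 4 (0x2D): reg=0x33
After byte 5 (0xFF): reg=0x6A
After byte 6 (0x95): reg=0xF3

Answer: 0xF3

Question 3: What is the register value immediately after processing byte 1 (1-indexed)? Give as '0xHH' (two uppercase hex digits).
Answer: 0x66

Derivation:
After byte 1 (0x7B): reg=0x66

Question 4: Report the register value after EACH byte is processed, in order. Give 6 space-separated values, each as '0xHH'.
0x66 0x8A 0x93 0x33 0x6A 0xF3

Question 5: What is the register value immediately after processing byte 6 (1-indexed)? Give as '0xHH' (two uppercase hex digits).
Answer: 0xF3

Derivation:
After byte 1 (0x7B): reg=0x66
After byte 2 (0x8A): reg=0x8A
After byte 3 (0xD6): reg=0x93
After byte 4 (0x2D): reg=0x33
After byte 5 (0xFF): reg=0x6A
After byte 6 (0x95): reg=0xF3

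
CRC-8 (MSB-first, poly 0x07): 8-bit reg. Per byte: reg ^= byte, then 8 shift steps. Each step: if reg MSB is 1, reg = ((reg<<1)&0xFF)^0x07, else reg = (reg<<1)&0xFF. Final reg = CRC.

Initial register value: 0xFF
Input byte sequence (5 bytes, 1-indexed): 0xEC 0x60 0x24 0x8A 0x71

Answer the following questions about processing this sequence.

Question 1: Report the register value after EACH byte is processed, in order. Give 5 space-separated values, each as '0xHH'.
0x79 0x4F 0x16 0xDD 0x4D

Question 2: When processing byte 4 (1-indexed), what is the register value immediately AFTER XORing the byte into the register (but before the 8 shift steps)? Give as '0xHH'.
Answer: 0x9C

Derivation:
Register before byte 4: 0x16
Byte 4: 0x8A
0x16 XOR 0x8A = 0x9C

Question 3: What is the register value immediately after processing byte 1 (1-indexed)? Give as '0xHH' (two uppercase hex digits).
Answer: 0x79

Derivation:
After byte 1 (0xEC): reg=0x79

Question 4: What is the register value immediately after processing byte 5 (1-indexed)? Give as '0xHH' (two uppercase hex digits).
Answer: 0x4D

Derivation:
After byte 1 (0xEC): reg=0x79
After byte 2 (0x60): reg=0x4F
After byte 3 (0x24): reg=0x16
After byte 4 (0x8A): reg=0xDD
After byte 5 (0x71): reg=0x4D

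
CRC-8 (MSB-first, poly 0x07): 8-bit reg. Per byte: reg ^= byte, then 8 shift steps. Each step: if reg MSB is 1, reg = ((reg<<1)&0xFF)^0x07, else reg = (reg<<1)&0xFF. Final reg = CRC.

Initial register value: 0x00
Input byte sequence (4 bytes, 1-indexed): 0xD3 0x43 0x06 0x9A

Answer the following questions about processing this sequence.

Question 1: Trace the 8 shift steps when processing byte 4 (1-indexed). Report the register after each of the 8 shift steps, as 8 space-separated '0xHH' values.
After byte 1 (0xD3): reg=0x37
After byte 2 (0x43): reg=0x4B
After byte 3 (0x06): reg=0xE4
Register before byte 4: 0xE4
After XOR with byte 0x9A: 0x7E

Answer: 0xFC 0xFF 0xF9 0xF5 0xED 0xDD 0xBD 0x7D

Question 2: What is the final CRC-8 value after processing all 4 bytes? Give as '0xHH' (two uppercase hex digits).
Answer: 0x7D

Derivation:
After byte 1 (0xD3): reg=0x37
After byte 2 (0x43): reg=0x4B
After byte 3 (0x06): reg=0xE4
After byte 4 (0x9A): reg=0x7D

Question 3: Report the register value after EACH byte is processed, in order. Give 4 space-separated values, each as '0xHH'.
0x37 0x4B 0xE4 0x7D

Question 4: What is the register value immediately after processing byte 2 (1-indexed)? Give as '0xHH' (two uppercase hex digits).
Answer: 0x4B

Derivation:
After byte 1 (0xD3): reg=0x37
After byte 2 (0x43): reg=0x4B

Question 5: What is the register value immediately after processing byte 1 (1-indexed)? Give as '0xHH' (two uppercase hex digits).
Answer: 0x37

Derivation:
After byte 1 (0xD3): reg=0x37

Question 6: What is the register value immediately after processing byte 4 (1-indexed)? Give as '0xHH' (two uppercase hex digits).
Answer: 0x7D

Derivation:
After byte 1 (0xD3): reg=0x37
After byte 2 (0x43): reg=0x4B
After byte 3 (0x06): reg=0xE4
After byte 4 (0x9A): reg=0x7D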